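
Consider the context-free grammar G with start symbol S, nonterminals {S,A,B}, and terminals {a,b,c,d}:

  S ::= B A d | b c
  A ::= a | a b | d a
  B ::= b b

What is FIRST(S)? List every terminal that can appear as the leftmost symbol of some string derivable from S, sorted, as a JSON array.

FIRST sets, iterate to fixpoint:
iter 1:
  A via A→a: +{a}
  A via A→d a: +{d}
  B via B→b b: +{b}
  S via S→B A d: +{b}
  S: {b}  A: {a,d}  B: {b}
iter 2: (stable)
  S: {b}  A: {a,d}  B: {b}

FIRST(S) = ["b"]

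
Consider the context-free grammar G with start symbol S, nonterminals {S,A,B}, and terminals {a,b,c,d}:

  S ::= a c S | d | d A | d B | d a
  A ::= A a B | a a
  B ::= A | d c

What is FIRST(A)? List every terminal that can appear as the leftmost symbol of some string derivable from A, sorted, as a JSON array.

FIRST sets, iterate to fixpoint:
[1]
  A via A→a a: +{a}
  B via B→A: +{a}
  B via B→d c: +{d}
  S via S→a c S: +{a}
  S via S→d: +{d}
  S: {a,d}  A: {a}  B: {a,d}
[2] — fixpoint
  S: {a,d}  A: {a}  B: {a,d}

FIRST(A) = ["a"]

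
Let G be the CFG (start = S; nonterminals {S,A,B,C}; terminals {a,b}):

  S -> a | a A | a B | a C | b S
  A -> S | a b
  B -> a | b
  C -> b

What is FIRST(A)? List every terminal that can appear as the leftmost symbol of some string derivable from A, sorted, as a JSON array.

FIRST sets, iterate to fixpoint:
iter 1:
  A via A→a b: +{a}
  B via B→a: +{a}
  B via B→b: +{b}
  C via C→b: +{b}
  S via S→a: +{a}
  S via S→b S: +{b}
  S: {a,b}  A: {a}  B: {a,b}  C: {b}
iter 2:
  A via A→S: +{b}
  S: {a,b}  A: {a,b}  B: {a,b}  C: {b}
iter 3: (stable)
  S: {a,b}  A: {a,b}  B: {a,b}  C: {b}

FIRST(A) = ["a", "b"]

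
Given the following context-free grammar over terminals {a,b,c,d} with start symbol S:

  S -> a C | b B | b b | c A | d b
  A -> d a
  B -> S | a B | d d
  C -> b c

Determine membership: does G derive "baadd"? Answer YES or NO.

CNF form of G:
  S -> T0 T2 | T1 C | T2 B | T2 T2 | T3 A
  A -> T0 T1
  B -> T0 T0 | T0 T2 | T1 B | T1 C | T2 B | T2 T2 | T3 A
  C -> T2 T3
  T0 -> d
  T1 -> a
  T2 -> b
  T3 -> c

Fill CYK table bottom-up:
  T[0,0] 'b' = {T2}  orig:{}
  T[1,1] 'a' = {T1}  orig:{}
  T[2,2] 'a' = {T1}  orig:{}
  T[3,3] 'd' = {T0}  orig:{}
  T[4,4] 'd' = {T0}  orig:{}
  T[0,1] 'ba' = ∅
  T[1,2] 'aa' = ∅
  T[2,3] 'ad' = ∅
  T[3,4] 'dd' = {B}
  T[0,2] 'baa' = ∅
  T[1,3] 'aad' = ∅
  T[2,4] 'add' = {B}
  T[0,3] 'baad' = ∅
  T[1,4] 'aadd' = {B}
  T[0,4] 'baadd' = {B,S}

S ∈ T[0,4] ⇒ YES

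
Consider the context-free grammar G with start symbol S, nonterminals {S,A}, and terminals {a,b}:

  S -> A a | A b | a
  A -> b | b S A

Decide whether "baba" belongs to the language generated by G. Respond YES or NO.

CNF form of G:
  S -> A T0 | A T1 | a
  A -> T0 X2 | b
  T0 -> b
  T1 -> a
  X2 -> S A

Fill CYK table bottom-up:
  T[0,0] 'b' = {A,T0}  orig:{A}
  T[1,1] 'a' = {S,T1}  orig:{S}
  T[2,2] 'b' = {A,T0}  orig:{A}
  T[3,3] 'a' = {S,T1}  orig:{S}
  T[0,1] 'ba' = {S}
  T[1,2] 'ab' = {X2}  orig:{}
  T[2,3] 'ba' = {S}
  T[0,2] 'bab' = {A,X2}  orig:{A}
  T[1,3] 'aba' = ∅
  T[0,3] 'baba' = {S}

S ∈ T[0,3] ⇒ YES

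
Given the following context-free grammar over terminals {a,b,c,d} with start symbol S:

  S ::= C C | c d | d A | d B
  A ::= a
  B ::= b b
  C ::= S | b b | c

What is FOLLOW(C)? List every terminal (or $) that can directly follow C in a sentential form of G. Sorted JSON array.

FIRST iteration:
pass 1:
  A via A→a: +{a}
  B via B→b b: +{b}
  C via C→b b: +{b}
  C via C→c: +{c}
  S via S→C C: +{b,c}
  S via S→d A: +{d}
  FIRST[S]={b,c,d}  FIRST[A]={a}  FIRST[B]={b}  FIRST[C]={b,c}
pass 2:
  C via C→S: +{d}
  FIRST[S]={b,c,d}  FIRST[A]={a}  FIRST[B]={b}  FIRST[C]={b,c,d}
pass 3: done
  FIRST[S]={b,c,d}  FIRST[A]={a}  FIRST[B]={b}  FIRST[C]={b,c,d}

Compute FOLLOW by fixpoint:
initialize: $ ∈ FOLLOW(S)
round 1:
  S→C C: FOLLOW(C) ⊇ FIRST(C) = {b,c,d}; new: +{b,c,d}
  S→C C: FOLLOW(C) ⊇ FOLLOW(S) ⊇ {$}; new: +{$}
  S→d A: FOLLOW(A) ⊇ FOLLOW(S) ⊇ {$}; new: +{$}
  S→d B: FOLLOW(B) ⊇ FOLLOW(S) ⊇ {$}; new: +{$}
  FOLLOW[S]={$}  FOLLOW[A]={$}  FOLLOW[B]={$}  FOLLOW[C]={$,b,c,d}
round 2:
  C→S: FOLLOW(S) ⊇ FOLLOW(C) ⊇ {$,b,c,d}; new: +{b,c,d}
  S→d A: FOLLOW(A) ⊇ FOLLOW(S) ⊇ {$,b,c,d}; new: +{b,c,d}
  S→d B: FOLLOW(B) ⊇ FOLLOW(S) ⊇ {$,b,c,d}; new: +{b,c,d}
  FOLLOW[S]={$,b,c,d}  FOLLOW[A]={$,b,c,d}  FOLLOW[B]={$,b,c,d}  FOLLOW[C]={$,b,c,d}
round 3: (no change)
  FOLLOW[S]={$,b,c,d}  FOLLOW[A]={$,b,c,d}  FOLLOW[B]={$,b,c,d}  FOLLOW[C]={$,b,c,d}

FOLLOW(C) = ["$", "b", "c", "d"]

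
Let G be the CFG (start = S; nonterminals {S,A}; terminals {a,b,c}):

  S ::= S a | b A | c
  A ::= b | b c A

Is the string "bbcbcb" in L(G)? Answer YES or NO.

CNF form of G:
  S -> S T2 | T0 A | c
  A -> T0 X3 | b
  T0 -> b
  T1 -> c
  T2 -> a
  X3 -> T1 A

Fill CYK table bottom-up:
  T[0,0] 'b' = {A,T0}  orig:{A}
  T[1,1] 'b' = {A,T0}  orig:{A}
  T[2,2] 'c' = {S,T1}  orig:{S}
  T[3,3] 'b' = {A,T0}  orig:{A}
  T[4,4] 'c' = {S,T1}  orig:{S}
  T[5,5] 'b' = {A,T0}  orig:{A}
  T[0,1] 'bb' = {S}
  T[1,2] 'bc' = ∅
  T[2,3] 'cb' = {X3}  orig:{}
  T[3,4] 'bc' = ∅
  T[4,5] 'cb' = {X3}  orig:{}
  T[0,2] 'bbc' = ∅
  T[1,3] 'bcb' = {A}
  T[2,4] 'cbc' = ∅
  T[3,5] 'bcb' = {A}
  T[0,3] 'bbcb' = {S}
  T[1,4] 'bcbc' = ∅
  T[2,5] 'cbcb' = {X3}  orig:{}
  T[0,4] 'bbcbc' = ∅
  T[1,5] 'bcbcb' = {A}
  T[0,5] 'bbcbcb' = {S}

S ∈ T[0,5] ⇒ YES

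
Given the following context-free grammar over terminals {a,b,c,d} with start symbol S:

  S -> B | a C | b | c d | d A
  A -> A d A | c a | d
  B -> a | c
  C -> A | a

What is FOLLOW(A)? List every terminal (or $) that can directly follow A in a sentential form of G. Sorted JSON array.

Compute FIRST by fixpoint:
iter 1:
  A via A→c a: +{c}
  A via A→d: +{d}
  B via B→a: +{a}
  B via B→c: +{c}
  C via C→A: +{c,d}
  C via C→a: +{a}
  S via S→B: +{a,c}
  S via S→b: +{b}
  S via S→d A: +{d}
  FIRST[S]={a,b,c,d}  FIRST[A]={c,d}  FIRST[B]={a,c}  FIRST[C]={a,c,d}
iter 2: — fixpoint
  FIRST[S]={a,b,c,d}  FIRST[A]={c,d}  FIRST[B]={a,c}  FIRST[C]={a,c,d}

FOLLOW sets:
FOLLOW(S) := {$}
iter 1:
  A→A d A: FOLLOW(A) ⊇ FIRST(d) = {d}; new: +{d}
  S→B: FOLLOW(B) ⊇ FOLLOW(S) ⊇ {$}; new: +{$}
  S→a C: FOLLOW(C) ⊇ FOLLOW(S) ⊇ {$}; new: +{$}
  S→d A: FOLLOW(A) ⊇ FOLLOW(S) ⊇ {$}; new: +{$}
  FOLLOW(S)={$}  FOLLOW(A)={$,d}  FOLLOW(B)={$}  FOLLOW(C)={$}
iter 2: — fixpoint
  FOLLOW(S)={$}  FOLLOW(A)={$,d}  FOLLOW(B)={$}  FOLLOW(C)={$}

FOLLOW(A) = ["$", "d"]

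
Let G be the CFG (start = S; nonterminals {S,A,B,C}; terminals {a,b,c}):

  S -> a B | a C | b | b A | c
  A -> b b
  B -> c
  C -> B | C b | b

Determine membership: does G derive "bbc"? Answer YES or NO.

CNF form of G:
  S -> T0 A | T1 B | T1 C | b | c
  A -> T0 T0
  B -> c
  C -> C T0 | b | c
  T0 -> b
  T1 -> a

CYK table (by increasing span):
  T[0,0] 'b' = {C,S,T0}  orig:{C,S}
  T[1,1] 'b' = {C,S,T0}  orig:{C,S}
  T[2,2] 'c' = {B,C,S}
  T[0,1] 'bb' = {A,C}
  T[1,2] 'bc' = ∅
  T[0,2] 'bbc' = ∅

S ∉ T[0,2] ⇒ NO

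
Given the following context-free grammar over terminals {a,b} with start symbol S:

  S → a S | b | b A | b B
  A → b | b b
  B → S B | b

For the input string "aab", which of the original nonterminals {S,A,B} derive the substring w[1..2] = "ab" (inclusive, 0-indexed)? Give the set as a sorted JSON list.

CNF form of G:
  S -> T0 A | T0 B | T1 S | b
  A -> T0 T0 | b
  B -> S B | b
  T0 -> b
  T1 -> a

Fill CYK table bottom-up, restricted to cells inside w[1..2]:
  T[1,1] 'a' = {T1}  orig:{}
  T[2,2] 'b' = {A,B,S,T0}  orig:{A,B,S}
  T[1,2] 'ab' = {S}

Original NTs in T[1,2] deriving "ab": ["S"]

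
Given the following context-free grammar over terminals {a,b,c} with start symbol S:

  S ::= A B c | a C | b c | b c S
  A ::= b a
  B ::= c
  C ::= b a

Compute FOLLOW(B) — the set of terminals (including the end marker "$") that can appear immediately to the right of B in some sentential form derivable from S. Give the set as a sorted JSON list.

FIRST sets, iterate to fixpoint:
iter 1:
  A via A→b a: +{b}
  B via B→c: +{c}
  C via C→b a: +{b}
  S via S→A B c: +{b}
  S via S→a C: +{a}
  FIRST(S)={a,b}  FIRST(A)={b}  FIRST(B)={c}  FIRST(C)={b}
iter 2: done
  FIRST(S)={a,b}  FIRST(A)={b}  FIRST(B)={c}  FIRST(C)={b}

FOLLOW iteration:
FOLLOW(S) := {$}
[1]
  S→A B c: FOLLOW(A) ⊇ FIRST(B) = {c}; new: +{c}
  S→A B c: FOLLOW(B) ⊇ FIRST(c) = {c}; new: +{c}
  S→a C: FOLLOW(C) ⊇ FOLLOW(S) ⊇ {$}; new: +{$}
  S: {$}  A: {c}  B: {c}  C: {$}
[2] (no change)
  S: {$}  A: {c}  B: {c}  C: {$}

FOLLOW(B) = ["c"]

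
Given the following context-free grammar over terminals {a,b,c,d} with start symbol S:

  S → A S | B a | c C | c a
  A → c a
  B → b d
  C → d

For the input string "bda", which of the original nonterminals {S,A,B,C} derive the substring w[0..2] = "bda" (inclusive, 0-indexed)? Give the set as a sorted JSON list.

Convert to CNF:
  S -> A S | B T1 | T0 C | T0 T1
  A -> T0 T1
  B -> T2 T3
  C -> d
  T0 -> c
  T1 -> a
  T2 -> b
  T3 -> d

CYK table (by increasing span) (cells [i..j] with 0 ≤ i ≤ j ≤ 2 only):
  cell(0,0) b: {T2}  orig:{}
  cell(1,1) d: {C,T3}  orig:{C}
  cell(2,2) a: {T1}  orig:{}
  cell(0,1) bd: {B}
  cell(1,2) da: ∅
  cell(0,2) bda: {S}

Original NTs in T[0,2] deriving "bda": ["S"]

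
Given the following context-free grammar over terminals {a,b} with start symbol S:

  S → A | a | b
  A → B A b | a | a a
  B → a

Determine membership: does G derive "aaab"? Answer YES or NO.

CNF form of G:
  S -> B X3 | T1 T1 | a | b
  A -> B X2 | T1 T1 | a
  B -> a
  T0 -> b
  T1 -> a
  X2 -> A T0
  X3 -> A T0

Fill CYK table bottom-up:
  cell(0,0) a: {A,B,S,T1}  orig:{A,B,S}
  cell(1,1) a: {A,B,S,T1}  orig:{A,B,S}
  cell(2,2) a: {A,B,S,T1}  orig:{A,B,S}
  cell(3,3) b: {S,T0}  orig:{S}
  cell(0,1) aa: {A,S}
  cell(1,2) aa: {A,S}
  cell(2,3) ab: {X2,X3}  orig:{}
  cell(0,2) aaa: ∅
  cell(1,3) aab: {A,S,X2,X3}  orig:{A,S}
  cell(0,3) aaab: {A,S}

S ∈ T[0,3] ⇒ YES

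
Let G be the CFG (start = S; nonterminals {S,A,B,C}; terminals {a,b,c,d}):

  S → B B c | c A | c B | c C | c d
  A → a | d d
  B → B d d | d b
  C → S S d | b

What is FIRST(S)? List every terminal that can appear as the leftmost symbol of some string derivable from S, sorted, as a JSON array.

FIRST iteration:
pass 1:
  A via A→a: +{a}
  A via A→d d: +{d}
  B via B→d b: +{d}
  C via C→b: +{b}
  S via S→B B c: +{d}
  S via S→c A: +{c}
  FIRST[S]={c,d}  FIRST[A]={a,d}  FIRST[B]={d}  FIRST[C]={b}
pass 2:
  C via C→S S d: +{c,d}
  FIRST[S]={c,d}  FIRST[A]={a,d}  FIRST[B]={d}  FIRST[C]={b,c,d}
pass 3: (no change)
  FIRST[S]={c,d}  FIRST[A]={a,d}  FIRST[B]={d}  FIRST[C]={b,c,d}

FIRST(S) = ["c", "d"]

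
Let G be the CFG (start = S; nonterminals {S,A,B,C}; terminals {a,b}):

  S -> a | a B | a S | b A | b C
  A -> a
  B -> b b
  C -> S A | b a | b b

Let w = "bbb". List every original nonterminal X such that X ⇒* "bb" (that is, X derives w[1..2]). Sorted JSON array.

Convert to CNF:
  S -> T0 A | T0 C | T1 B | T1 S | a
  A -> a
  B -> T0 T0
  C -> S A | T0 T0 | T0 T1
  T0 -> b
  T1 -> a

CYK fill, restricted to cells inside w[1..2]:
  T[1,1] 'b' = {T0}  orig:{}
  T[2,2] 'b' = {T0}  orig:{}
  T[1,2] 'bb' = {B,C}

Original NTs in T[1,2] deriving "bb": ["B", "C"]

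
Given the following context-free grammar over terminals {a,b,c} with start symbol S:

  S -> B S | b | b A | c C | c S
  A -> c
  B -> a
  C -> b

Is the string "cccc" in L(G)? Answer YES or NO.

Convert to CNF:
  S -> B S | T0 A | T1 C | T1 S | b
  A -> c
  B -> a
  C -> b
  T0 -> b
  T1 -> c

CYK fill:
  [0..0]={A,T1}  "c"  orig:{A}
  [1..1]={A,T1}  "c"  orig:{A}
  [2..2]={A,T1}  "c"  orig:{A}
  [3..3]={A,T1}  "c"  orig:{A}
  [0..1]=∅  "cc"
  [1..2]=∅  "cc"
  [2..3]=∅  "cc"
  [0..2]=∅  "ccc"
  [1..3]=∅  "ccc"
  [0..3]=∅  "cccc"

S ∉ T[0,3] ⇒ NO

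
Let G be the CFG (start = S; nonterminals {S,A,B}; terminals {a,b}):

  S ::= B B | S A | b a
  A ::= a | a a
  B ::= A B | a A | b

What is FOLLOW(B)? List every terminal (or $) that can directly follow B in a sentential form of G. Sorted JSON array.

FIRST iteration:
iter 1:
  A via A→a: +{a}
  B via B→A B: +{a}
  B via B→b: +{b}
  S via S→B B: +{a,b}
  S: {a,b}  A: {a}  B: {a,b}
iter 2: (no change)
  S: {a,b}  A: {a}  B: {a,b}

Compute FOLLOW by fixpoint:
FOLLOW(S) := {$}
round 1:
  B→A B: FOLLOW(A) ⊇ FIRST(B) = {a,b}; new: +{a,b}
  S→B B: FOLLOW(B) ⊇ FIRST(B) = {a,b}; new: +{a,b}
  S→B B: FOLLOW(B) ⊇ FOLLOW(S) ⊇ {$}; new: +{$}
  S→S A: FOLLOW(S) ⊇ FIRST(A) = {a}; new: +{a}
  S→S A: FOLLOW(A) ⊇ FOLLOW(S) ⊇ {$,a}; new: +{$}
  FOLLOW(S)={$,a}  FOLLOW(A)={$,a,b}  FOLLOW(B)={$,a,b}
round 2: (no change)
  FOLLOW(S)={$,a}  FOLLOW(A)={$,a,b}  FOLLOW(B)={$,a,b}

FOLLOW(B) = ["$", "a", "b"]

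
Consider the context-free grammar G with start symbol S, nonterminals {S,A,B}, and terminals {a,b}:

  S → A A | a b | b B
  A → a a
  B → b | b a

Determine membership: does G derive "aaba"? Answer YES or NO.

CNF form of G:
  S -> A A | T0 T1 | T1 B
  A -> T0 T0
  B -> T1 T0 | b
  T0 -> a
  T1 -> b

CYK table (by increasing span):
  T[0,0] 'a' = {T0}  orig:{}
  T[1,1] 'a' = {T0}  orig:{}
  T[2,2] 'b' = {B,T1}  orig:{B}
  T[3,3] 'a' = {T0}  orig:{}
  T[0,1] 'aa' = {A}
  T[1,2] 'ab' = {S}
  T[2,3] 'ba' = {B}
  T[0,2] 'aab' = ∅
  T[1,3] 'aba' = ∅
  T[0,3] 'aaba' = ∅

S ∉ T[0,3] ⇒ NO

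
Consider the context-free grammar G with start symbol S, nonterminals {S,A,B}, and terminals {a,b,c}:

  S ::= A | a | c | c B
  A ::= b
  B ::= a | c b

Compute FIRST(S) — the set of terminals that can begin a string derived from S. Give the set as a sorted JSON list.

FIRST sets, iterate to fixpoint:
round 1:
  A via A→b: +{b}
  B via B→a: +{a}
  B via B→c b: +{c}
  S via S→A: +{b}
  S via S→a: +{a}
  S via S→c: +{c}
  FIRST[S]={a,b,c}  FIRST[A]={b}  FIRST[B]={a,c}
round 2: (stable)
  FIRST[S]={a,b,c}  FIRST[A]={b}  FIRST[B]={a,c}

FIRST(S) = ["a", "b", "c"]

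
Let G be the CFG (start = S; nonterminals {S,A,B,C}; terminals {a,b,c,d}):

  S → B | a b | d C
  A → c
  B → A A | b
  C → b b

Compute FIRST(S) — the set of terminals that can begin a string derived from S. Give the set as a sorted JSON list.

FIRST iteration:
round 1:
  A via A→c: +{c}
  B via B→A A: +{c}
  B via B→b: +{b}
  C via C→b b: +{b}
  S via S→B: +{b,c}
  S via S→a b: +{a}
  S via S→d C: +{d}
  FIRST[S]={a,b,c,d}  FIRST[A]={c}  FIRST[B]={b,c}  FIRST[C]={b}
round 2: (stable)
  FIRST[S]={a,b,c,d}  FIRST[A]={c}  FIRST[B]={b,c}  FIRST[C]={b}

FIRST(S) = ["a", "b", "c", "d"]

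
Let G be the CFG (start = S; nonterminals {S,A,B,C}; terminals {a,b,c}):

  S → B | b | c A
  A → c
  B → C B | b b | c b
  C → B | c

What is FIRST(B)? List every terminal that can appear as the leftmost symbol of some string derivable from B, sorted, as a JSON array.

Compute FIRST by fixpoint:
iter 1:
  A via A→c: +{c}
  B via B→b b: +{b}
  B via B→c b: +{c}
  C via C→B: +{b,c}
  S via S→B: +{b,c}
  FIRST[S]={b,c}  FIRST[A]={c}  FIRST[B]={b,c}  FIRST[C]={b,c}
iter 2: — fixpoint
  FIRST[S]={b,c}  FIRST[A]={c}  FIRST[B]={b,c}  FIRST[C]={b,c}

FIRST(B) = ["b", "c"]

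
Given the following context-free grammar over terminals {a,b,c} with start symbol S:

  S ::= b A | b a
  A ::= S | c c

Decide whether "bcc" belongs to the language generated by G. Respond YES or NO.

CNF form of G:
  S -> T0 A | T0 T1
  A -> T0 A | T0 T1 | T2 T2
  T0 -> b
  T1 -> a
  T2 -> c

CYK fill:
  cell(0,0) b: {T0}  orig:{}
  cell(1,1) c: {T2}  orig:{}
  cell(2,2) c: {T2}  orig:{}
  cell(0,1) bc: ∅
  cell(1,2) cc: {A}
  cell(0,2) bcc: {A,S}

S ∈ T[0,2] ⇒ YES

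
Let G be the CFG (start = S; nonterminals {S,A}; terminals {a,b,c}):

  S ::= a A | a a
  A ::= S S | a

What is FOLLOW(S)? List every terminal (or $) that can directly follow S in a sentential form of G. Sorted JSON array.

Compute FIRST by fixpoint:
pass 1:
  A via A→a: +{a}
  S via S→a A: +{a}
  FIRST(S)={a}  FIRST(A)={a}
pass 2: — fixpoint
  FIRST(S)={a}  FIRST(A)={a}

Compute FOLLOW by fixpoint:
initialize: $ ∈ FOLLOW(S)
round 1:
  A→S S: FOLLOW(S) ⊇ FIRST(S) = {a}; new: +{a}
  S→a A: FOLLOW(A) ⊇ FOLLOW(S) ⊇ {$,a}; new: +{$,a}
  S: {$,a}  A: {$,a}
round 2: done
  S: {$,a}  A: {$,a}

FOLLOW(S) = ["$", "a"]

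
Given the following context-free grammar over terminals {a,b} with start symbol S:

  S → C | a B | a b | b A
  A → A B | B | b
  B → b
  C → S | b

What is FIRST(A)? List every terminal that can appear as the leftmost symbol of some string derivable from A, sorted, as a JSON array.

Compute FIRST by fixpoint:
[1]
  A via A→b: +{b}
  B via B→b: +{b}
  C via C→b: +{b}
  S via S→C: +{b}
  S via S→a B: +{a}
  FIRST[S]={a,b}  FIRST[A]={b}  FIRST[B]={b}  FIRST[C]={b}
[2]
  C via C→S: +{a}
  FIRST[S]={a,b}  FIRST[A]={b}  FIRST[B]={b}  FIRST[C]={a,b}
[3] done
  FIRST[S]={a,b}  FIRST[A]={b}  FIRST[B]={b}  FIRST[C]={a,b}

FIRST(A) = ["b"]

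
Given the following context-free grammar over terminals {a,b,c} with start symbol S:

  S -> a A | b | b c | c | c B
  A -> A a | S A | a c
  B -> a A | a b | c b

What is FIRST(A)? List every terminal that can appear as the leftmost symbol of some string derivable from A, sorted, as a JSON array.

FIRST sets, iterate to fixpoint:
[1]
  A via A→a c: +{a}
  B via B→a A: +{a}
  B via B→c b: +{c}
  S via S→a A: +{a}
  S via S→b: +{b}
  S via S→c: +{c}
  FIRST(S)={a,b,c}  FIRST(A)={a}  FIRST(B)={a,c}
[2]
  A via A→S A: +{b,c}
  FIRST(S)={a,b,c}  FIRST(A)={a,b,c}  FIRST(B)={a,c}
[3] (stable)
  FIRST(S)={a,b,c}  FIRST(A)={a,b,c}  FIRST(B)={a,c}

FIRST(A) = ["a", "b", "c"]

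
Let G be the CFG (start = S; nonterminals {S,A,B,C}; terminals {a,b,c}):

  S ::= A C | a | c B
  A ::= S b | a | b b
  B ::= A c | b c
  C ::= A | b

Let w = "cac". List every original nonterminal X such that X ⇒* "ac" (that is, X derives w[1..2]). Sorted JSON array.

Convert to CNF:
  S -> A C | T1 B | a
  A -> S T0 | T0 T0 | a
  B -> A T1 | T0 T1
  C -> S T0 | T0 T0 | a | b
  T0 -> b
  T1 -> c

CYK table (by increasing span), restricted to cells inside w[1..2]:
  cell(1,1) a: {A,C,S}
  cell(2,2) c: {T1}  orig:{}
  cell(1,2) ac: {B}

Original NTs in T[1,2] deriving "ac": ["B"]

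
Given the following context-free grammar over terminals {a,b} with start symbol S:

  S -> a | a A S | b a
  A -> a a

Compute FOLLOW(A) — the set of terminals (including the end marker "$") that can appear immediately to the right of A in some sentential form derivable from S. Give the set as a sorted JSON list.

FIRST sets, iterate to fixpoint:
pass 1:
  A via A→a a: +{a}
  S via S→a: +{a}
  S via S→b a: +{b}
  S: {a,b}  A: {a}
pass 2: (stable)
  S: {a,b}  A: {a}

FOLLOW sets:
FOLLOW(S) := {$}
round 1:
  S→a A S: FOLLOW(A) ⊇ FIRST(S) = {a,b}; new: +{a,b}
  FOLLOW[S]={$}  FOLLOW[A]={a,b}
round 2: done
  FOLLOW[S]={$}  FOLLOW[A]={a,b}

FOLLOW(A) = ["a", "b"]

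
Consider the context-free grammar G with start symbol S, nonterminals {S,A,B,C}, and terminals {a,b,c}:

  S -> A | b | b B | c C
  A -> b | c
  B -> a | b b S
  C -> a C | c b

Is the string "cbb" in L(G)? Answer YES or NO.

Convert to CNF:
  S -> T0 B | T2 C | b | c
  A -> b | c
  B -> T0 X3 | a
  C -> T1 C | T2 T0
  T0 -> b
  T1 -> a
  T2 -> c
  X3 -> T0 S

CYK fill:
  [0..0]={A,S,T2}  "c"  orig:{A,S}
  [1..1]={A,S,T0}  "b"  orig:{A,S}
  [2..2]={A,S,T0}  "b"  orig:{A,S}
  [0..1]={C}  "cb"
  [1..2]={X3}  "bb"  orig:{}
  [0..2]=∅  "cbb"

S ∉ T[0,2] ⇒ NO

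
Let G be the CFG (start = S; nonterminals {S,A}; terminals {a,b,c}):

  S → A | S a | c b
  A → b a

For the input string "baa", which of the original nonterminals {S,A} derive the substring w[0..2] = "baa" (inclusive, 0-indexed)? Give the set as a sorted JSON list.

CNF form of G:
  S -> S T1 | T0 T1 | T2 T0
  A -> T0 T1
  T0 -> b
  T1 -> a
  T2 -> c

Fill CYK table bottom-up, restricted to cells inside w[0..2]:
  T[0,0] 'b' = {T0}  orig:{}
  T[1,1] 'a' = {T1}  orig:{}
  T[2,2] 'a' = {T1}  orig:{}
  T[0,1] 'ba' = {A,S}
  T[1,2] 'aa' = ∅
  T[0,2] 'baa' = {S}

Original NTs in T[0,2] deriving "baa": ["S"]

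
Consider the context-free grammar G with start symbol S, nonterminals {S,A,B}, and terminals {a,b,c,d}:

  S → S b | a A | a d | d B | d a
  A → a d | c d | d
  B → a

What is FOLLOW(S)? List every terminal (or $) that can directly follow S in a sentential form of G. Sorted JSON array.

FIRST sets, iterate to fixpoint:
pass 1:
  A via A→a d: +{a}
  A via A→c d: +{c}
  A via A→d: +{d}
  B via B→a: +{a}
  S via S→a A: +{a}
  S via S→d B: +{d}
  FIRST(S)={a,d}  FIRST(A)={a,c,d}  FIRST(B)={a}
pass 2: done
  FIRST(S)={a,d}  FIRST(A)={a,c,d}  FIRST(B)={a}

FOLLOW iteration:
FOLLOW(S) := {$}
[1]
  S→S b: FOLLOW(S) ⊇ FIRST(b) = {b}; new: +{b}
  S→a A: FOLLOW(A) ⊇ FOLLOW(S) ⊇ {$,b}; new: +{$,b}
  S→d B: FOLLOW(B) ⊇ FOLLOW(S) ⊇ {$,b}; new: +{$,b}
  FOLLOW[S]={$,b}  FOLLOW[A]={$,b}  FOLLOW[B]={$,b}
[2] (stable)
  FOLLOW[S]={$,b}  FOLLOW[A]={$,b}  FOLLOW[B]={$,b}

FOLLOW(S) = ["$", "b"]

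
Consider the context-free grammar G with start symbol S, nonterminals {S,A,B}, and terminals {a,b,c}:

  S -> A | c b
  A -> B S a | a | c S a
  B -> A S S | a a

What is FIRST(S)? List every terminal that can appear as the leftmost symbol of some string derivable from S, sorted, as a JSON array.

Compute FIRST by fixpoint:
iter 1:
  A via A→a: +{a}
  A via A→c S a: +{c}
  B via B→A S S: +{a,c}
  S via S→A: +{a,c}
  FIRST[S]={a,c}  FIRST[A]={a,c}  FIRST[B]={a,c}
iter 2: — fixpoint
  FIRST[S]={a,c}  FIRST[A]={a,c}  FIRST[B]={a,c}

FIRST(S) = ["a", "c"]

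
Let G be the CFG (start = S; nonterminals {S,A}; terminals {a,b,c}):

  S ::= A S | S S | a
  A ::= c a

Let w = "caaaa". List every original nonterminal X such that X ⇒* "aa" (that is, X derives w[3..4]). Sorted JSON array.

Convert to CNF:
  S -> A S | S S | a
  A -> T0 T1
  T0 -> c
  T1 -> a

CYK fill — only the sub-triangle for w[3..4]:
  cell(3,3) a: {S,T1}  orig:{S}
  cell(4,4) a: {S,T1}  orig:{S}
  cell(3,4) aa: {S}

Original NTs in T[3,4] deriving "aa": ["S"]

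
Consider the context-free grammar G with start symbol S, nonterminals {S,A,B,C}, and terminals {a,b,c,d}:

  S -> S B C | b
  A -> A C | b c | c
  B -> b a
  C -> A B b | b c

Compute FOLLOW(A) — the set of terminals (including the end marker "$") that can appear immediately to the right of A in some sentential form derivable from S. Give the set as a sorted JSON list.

FIRST sets, iterate to fixpoint:
[1]
  A via A→b c: +{b}
  A via A→c: +{c}
  B via B→b a: +{b}
  C via C→A B b: +{b,c}
  S via S→b: +{b}
  S: {b}  A: {b,c}  B: {b}  C: {b,c}
[2] done
  S: {b}  A: {b,c}  B: {b}  C: {b,c}

FOLLOW iteration:
seed FOLLOW(S) with $
round 1:
  A→A C: FOLLOW(A) ⊇ FIRST(C) = {b,c}; new: +{b,c}
  A→A C: FOLLOW(C) ⊇ FOLLOW(A) ⊇ {b,c}; new: +{b,c}
  C→A B b: FOLLOW(B) ⊇ FIRST(b) = {b}; new: +{b}
  S→S B C: FOLLOW(S) ⊇ FIRST(B) = {b}; new: +{b}
  S→S B C: FOLLOW(B) ⊇ FIRST(C) = {b,c}; new: +{c}
  S→S B C: FOLLOW(C) ⊇ FOLLOW(S) ⊇ {$,b}; new: +{$}
  FOLLOW[S]={$,b}  FOLLOW[A]={b,c}  FOLLOW[B]={b,c}  FOLLOW[C]={$,b,c}
round 2: — fixpoint
  FOLLOW[S]={$,b}  FOLLOW[A]={b,c}  FOLLOW[B]={b,c}  FOLLOW[C]={$,b,c}

FOLLOW(A) = ["b", "c"]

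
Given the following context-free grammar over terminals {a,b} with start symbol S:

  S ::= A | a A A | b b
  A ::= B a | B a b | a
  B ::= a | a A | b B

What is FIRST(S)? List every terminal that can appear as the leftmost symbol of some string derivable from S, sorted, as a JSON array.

FIRST sets, iterate to fixpoint:
iter 1:
  A via A→a: +{a}
  B via B→a: +{a}
  B via B→b B: +{b}
  S via S→A: +{a}
  S via S→b b: +{b}
  FIRST[S]={a,b}  FIRST[A]={a}  FIRST[B]={a,b}
iter 2:
  A via A→B a: +{b}
  FIRST[S]={a,b}  FIRST[A]={a,b}  FIRST[B]={a,b}
iter 3: — fixpoint
  FIRST[S]={a,b}  FIRST[A]={a,b}  FIRST[B]={a,b}

FIRST(S) = ["a", "b"]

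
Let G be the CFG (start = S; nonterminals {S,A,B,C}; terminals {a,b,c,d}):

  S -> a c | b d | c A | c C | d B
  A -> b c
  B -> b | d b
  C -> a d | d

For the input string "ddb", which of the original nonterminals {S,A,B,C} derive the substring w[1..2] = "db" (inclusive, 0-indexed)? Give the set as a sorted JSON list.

CNF form of G:
  S -> T0 T2 | T1 A | T1 C | T2 B | T3 T1
  A -> T0 T1
  B -> T2 T0 | b
  C -> T3 T2 | d
  T0 -> b
  T1 -> c
  T2 -> d
  T3 -> a

CYK table (by increasing span) — only the sub-triangle for w[1..2]:
  T[1,1] 'd' = {C,T2}  orig:{C}
  T[2,2] 'b' = {B,T0}  orig:{B}
  T[1,2] 'db' = {B,S}

Original NTs in T[1,2] deriving "db": ["B", "S"]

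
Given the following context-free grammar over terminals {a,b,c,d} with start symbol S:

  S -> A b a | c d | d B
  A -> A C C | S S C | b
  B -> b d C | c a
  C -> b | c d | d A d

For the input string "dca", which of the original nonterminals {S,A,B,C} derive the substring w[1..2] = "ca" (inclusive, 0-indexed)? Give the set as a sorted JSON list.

CNF form of G:
  S -> A X8 | T1 B | T2 T1
  A -> A X4 | S X5 | b
  B -> T0 X6 | T2 T3
  C -> T1 X7 | T2 T1 | b
  T0 -> b
  T1 -> d
  T2 -> c
  T3 -> a
  X4 -> C C
  X5 -> S C
  X6 -> T1 C
  X7 -> A T1
  X8 -> T0 T3

CYK table (by increasing span) (cells [i..j] with 1 ≤ i ≤ j ≤ 2 only):
  T[1,1] 'c' = {T2}  orig:{}
  T[2,2] 'a' = {T3}  orig:{}
  T[1,2] 'ca' = {B}

Original NTs in T[1,2] deriving "ca": ["B"]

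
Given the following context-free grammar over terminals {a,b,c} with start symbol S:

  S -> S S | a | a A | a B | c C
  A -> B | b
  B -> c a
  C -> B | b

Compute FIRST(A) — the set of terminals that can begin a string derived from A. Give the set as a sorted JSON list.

FIRST iteration:
pass 1:
  A via A→b: +{b}
  B via B→c a: +{c}
  C via C→B: +{c}
  C via C→b: +{b}
  S via S→a: +{a}
  S via S→c C: +{c}
  S: {a,c}  A: {b}  B: {c}  C: {b,c}
pass 2:
  A via A→B: +{c}
  S: {a,c}  A: {b,c}  B: {c}  C: {b,c}
pass 3: (stable)
  S: {a,c}  A: {b,c}  B: {c}  C: {b,c}

FIRST(A) = ["b", "c"]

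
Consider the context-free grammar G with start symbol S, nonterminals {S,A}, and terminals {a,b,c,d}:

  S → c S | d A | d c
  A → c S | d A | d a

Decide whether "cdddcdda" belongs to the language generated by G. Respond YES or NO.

Convert to CNF:
  S -> T0 S | T1 A | T1 T0
  A -> T0 S | T1 A | T1 T2
  T0 -> c
  T1 -> d
  T2 -> a

CYK table (by increasing span):
  [0..0]={T0}  "c"  orig:{}
  [1..1]={T1}  "d"  orig:{}
  [2..2]={T1}  "d"  orig:{}
  [3..3]={T1}  "d"  orig:{}
  [4..4]={T0}  "c"  orig:{}
  [5..5]={T1}  "d"  orig:{}
  [6..6]={T1}  "d"  orig:{}
  [7..7]={T2}  "a"  orig:{}
  [0..1]=∅  "cd"
  [1..2]=∅  "dd"
  [2..3]=∅  "dd"
  [3..4]={S}  "dc"
  [4..5]=∅  "cd"
  [5..6]=∅  "dd"
  [6..7]={A}  "da"
  [0..2]=∅  "cdd"
  [1..3]=∅  "ddd"
  [2..4]=∅  "ddc"
  [3..5]=∅  "dcd"
  [4..6]=∅  "cdd"
  [5..7]={A,S}  "dda"
  [0..3]=∅  "cddd"
  [1..4]=∅  "dddc"
  [2..5]=∅  "ddcd"
  [3..6]=∅  "dcdd"
  [4..7]={A,S}  "cdda"
  [0..4]=∅  "cdddc"
  [1..5]=∅  "dddcd"
  [2..6]=∅  "ddcdd"
  [3..7]={A,S}  "dcdda"
  [0..5]=∅  "cdddcd"
  [1..6]=∅  "dddcdd"
  [2..7]={A,S}  "ddcdda"
  [0..6]=∅  "cdddcdd"
  [1..7]={A,S}  "dddcdda"
  [0..7]={A,S}  "cdddcdda"

S ∈ T[0,7] ⇒ YES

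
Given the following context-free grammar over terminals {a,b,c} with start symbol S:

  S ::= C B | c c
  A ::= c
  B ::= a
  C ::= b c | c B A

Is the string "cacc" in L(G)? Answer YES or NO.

CNF form of G:
  S -> C B | T1 T1
  A -> c
  B -> a
  C -> T0 T1 | T1 X2
  T0 -> b
  T1 -> c
  X2 -> B A

CYK fill:
  [0..0]={A,T1}  "c"  orig:{A}
  [1..1]={B}  "a"
  [2..2]={A,T1}  "c"  orig:{A}
  [3..3]={A,T1}  "c"  orig:{A}
  [0..1]=∅  "ca"
  [1..2]={X2}  "ac"  orig:{}
  [2..3]={S}  "cc"
  [0..2]={C}  "cac"
  [1..3]=∅  "acc"
  [0..3]=∅  "cacc"

S ∉ T[0,3] ⇒ NO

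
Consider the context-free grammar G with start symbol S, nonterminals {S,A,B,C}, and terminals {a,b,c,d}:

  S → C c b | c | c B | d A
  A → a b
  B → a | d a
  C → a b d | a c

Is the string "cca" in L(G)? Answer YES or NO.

CNF form of G:
  S -> C X5 | T2 A | T3 B | c
  A -> T0 T1
  B -> T2 T0 | a
  C -> T0 T3 | T0 X4
  T0 -> a
  T1 -> b
  T2 -> d
  T3 -> c
  X4 -> T1 T2
  X5 -> T3 T1

CYK fill:
  [0..0]={S,T3}  "c"  orig:{S}
  [1..1]={S,T3}  "c"  orig:{S}
  [2..2]={B,T0}  "a"  orig:{B}
  [0..1]=∅  "cc"
  [1..2]={S}  "ca"
  [0..2]=∅  "cca"

S ∉ T[0,2] ⇒ NO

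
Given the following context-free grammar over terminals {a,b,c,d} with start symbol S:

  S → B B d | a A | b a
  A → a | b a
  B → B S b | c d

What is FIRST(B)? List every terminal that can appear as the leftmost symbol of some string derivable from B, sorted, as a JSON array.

FIRST sets, iterate to fixpoint:
pass 1:
  A via A→a: +{a}
  A via A→b a: +{b}
  B via B→c d: +{c}
  S via S→B B d: +{c}
  S via S→a A: +{a}
  S via S→b a: +{b}
  FIRST(S)={a,b,c}  FIRST(A)={a,b}  FIRST(B)={c}
pass 2: (no change)
  FIRST(S)={a,b,c}  FIRST(A)={a,b}  FIRST(B)={c}

FIRST(B) = ["c"]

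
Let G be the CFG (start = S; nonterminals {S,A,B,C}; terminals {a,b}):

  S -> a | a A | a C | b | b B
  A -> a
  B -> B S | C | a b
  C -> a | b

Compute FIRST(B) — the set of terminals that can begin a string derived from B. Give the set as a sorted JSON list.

FIRST iteration:
pass 1:
  A via A→a: +{a}
  B via B→a b: +{a}
  C via C→a: +{a}
  C via C→b: +{b}
  S via S→a: +{a}
  S via S→b: +{b}
  FIRST[S]={a,b}  FIRST[A]={a}  FIRST[B]={a}  FIRST[C]={a,b}
pass 2:
  B via B→C: +{b}
  FIRST[S]={a,b}  FIRST[A]={a}  FIRST[B]={a,b}  FIRST[C]={a,b}
pass 3: (no change)
  FIRST[S]={a,b}  FIRST[A]={a}  FIRST[B]={a,b}  FIRST[C]={a,b}

FIRST(B) = ["a", "b"]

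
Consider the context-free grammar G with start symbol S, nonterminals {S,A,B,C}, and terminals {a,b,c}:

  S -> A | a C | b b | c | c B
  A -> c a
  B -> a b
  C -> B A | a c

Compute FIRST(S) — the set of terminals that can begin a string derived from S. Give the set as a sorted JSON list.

FIRST sets, iterate to fixpoint:
round 1:
  A via A→c a: +{c}
  B via B→a b: +{a}
  C via C→B A: +{a}
  S via S→A: +{c}
  S via S→a C: +{a}
  S via S→b b: +{b}
  S: {a,b,c}  A: {c}  B: {a}  C: {a}
round 2: (stable)
  S: {a,b,c}  A: {c}  B: {a}  C: {a}

FIRST(S) = ["a", "b", "c"]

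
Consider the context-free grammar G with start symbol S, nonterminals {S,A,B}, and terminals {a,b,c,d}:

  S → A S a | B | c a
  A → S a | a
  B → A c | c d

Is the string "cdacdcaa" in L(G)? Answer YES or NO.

Convert to CNF:
  S -> A T1 | A X3 | T1 T0 | T1 T2
  A -> S T0 | a
  B -> A T1 | T1 T2
  T0 -> a
  T1 -> c
  T2 -> d
  X3 -> S T0

Fill CYK table bottom-up:
  cell(0,0) c: {T1}  orig:{}
  cell(1,1) d: {T2}  orig:{}
  cell(2,2) a: {A,T0}  orig:{A}
  cell(3,3) c: {T1}  orig:{}
  cell(4,4) d: {T2}  orig:{}
  cell(5,5) c: {T1}  orig:{}
  cell(6,6) a: {A,T0}  orig:{A}
  cell(7,7) a: {A,T0}  orig:{A}
  cell(0,1) cd: {B,S}
  cell(1,2) da: ∅
  cell(2,3) ac: {B,S}
  cell(3,4) cd: {B,S}
  cell(4,5) dc: ∅
  cell(5,6) ca: {S}
  cell(6,7) aa: ∅
  cell(0,2) cda: {A,X3}  orig:{A}
  cell(1,3) dac: ∅
  cell(2,4) acd: ∅
  cell(3,5) cdc: ∅
  cell(4,6) dca: ∅
  cell(5,7) caa: {A,X3}  orig:{A}
  cell(0,3) cdac: {B,S}
  cell(1,4) dacd: ∅
  cell(2,5) acdc: ∅
  cell(3,6) cdca: ∅
  cell(4,7) dcaa: ∅
  cell(0,4) cdacd: ∅
  cell(1,5) dacdc: ∅
  cell(2,6) acdca: ∅
  cell(3,7) cdcaa: ∅
  cell(0,5) cdacdc: ∅
  cell(1,6) dacdca: ∅
  cell(2,7) acdcaa: ∅
  cell(0,6) cdacdca: ∅
  cell(1,7) dacdcaa: ∅
  cell(0,7) cdacdcaa: ∅

S ∉ T[0,7] ⇒ NO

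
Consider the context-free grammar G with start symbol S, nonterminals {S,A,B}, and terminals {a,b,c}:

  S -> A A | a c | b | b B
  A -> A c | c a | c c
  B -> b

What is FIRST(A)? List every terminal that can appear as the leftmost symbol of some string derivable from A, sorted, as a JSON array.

FIRST sets, iterate to fixpoint:
round 1:
  A via A→c a: +{c}
  B via B→b: +{b}
  S via S→A A: +{c}
  S via S→a c: +{a}
  S via S→b: +{b}
  FIRST(S)={a,b,c}  FIRST(A)={c}  FIRST(B)={b}
round 2: — fixpoint
  FIRST(S)={a,b,c}  FIRST(A)={c}  FIRST(B)={b}

FIRST(A) = ["c"]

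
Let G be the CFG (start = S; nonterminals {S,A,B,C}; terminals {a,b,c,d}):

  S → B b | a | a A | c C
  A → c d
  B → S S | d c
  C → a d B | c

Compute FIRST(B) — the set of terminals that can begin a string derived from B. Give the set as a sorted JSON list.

FIRST iteration:
[1]
  A via A→c d: +{c}
  B via B→d c: +{d}
  C via C→a d B: +{a}
  C via C→c: +{c}
  S via S→B b: +{d}
  S via S→a: +{a}
  S via S→c C: +{c}
  FIRST(S)={a,c,d}  FIRST(A)={c}  FIRST(B)={d}  FIRST(C)={a,c}
[2]
  B via B→S S: +{a,c}
  FIRST(S)={a,c,d}  FIRST(A)={c}  FIRST(B)={a,c,d}  FIRST(C)={a,c}
[3] (stable)
  FIRST(S)={a,c,d}  FIRST(A)={c}  FIRST(B)={a,c,d}  FIRST(C)={a,c}

FIRST(B) = ["a", "c", "d"]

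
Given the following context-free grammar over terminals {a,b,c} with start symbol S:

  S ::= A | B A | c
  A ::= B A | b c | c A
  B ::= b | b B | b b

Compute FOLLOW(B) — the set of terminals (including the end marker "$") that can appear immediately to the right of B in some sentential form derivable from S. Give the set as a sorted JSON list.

FIRST iteration:
round 1:
  A via A→b c: +{b}
  A via A→c A: +{c}
  B via B→b: +{b}
  S via S→A: +{b,c}
  FIRST(S)={b,c}  FIRST(A)={b,c}  FIRST(B)={b}
round 2: — fixpoint
  FIRST(S)={b,c}  FIRST(A)={b,c}  FIRST(B)={b}

FOLLOW iteration:
initialize: $ ∈ FOLLOW(S)
pass 1:
  A→B A: FOLLOW(B) ⊇ FIRST(A) = {b,c}; new: +{b,c}
  S→A: FOLLOW(A) ⊇ FOLLOW(S) ⊇ {$}; new: +{$}
  FOLLOW(S)={$}  FOLLOW(A)={$}  FOLLOW(B)={b,c}
pass 2: — fixpoint
  FOLLOW(S)={$}  FOLLOW(A)={$}  FOLLOW(B)={b,c}

FOLLOW(B) = ["b", "c"]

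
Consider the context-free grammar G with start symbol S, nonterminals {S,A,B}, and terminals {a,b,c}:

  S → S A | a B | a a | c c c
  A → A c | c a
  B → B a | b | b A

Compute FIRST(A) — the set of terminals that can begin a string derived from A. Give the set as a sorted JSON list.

FIRST iteration:
round 1:
  A via A→c a: +{c}
  B via B→b: +{b}
  S via S→a B: +{a}
  S via S→c c c: +{c}
  FIRST(S)={a,c}  FIRST(A)={c}  FIRST(B)={b}
round 2: done
  FIRST(S)={a,c}  FIRST(A)={c}  FIRST(B)={b}

FIRST(A) = ["c"]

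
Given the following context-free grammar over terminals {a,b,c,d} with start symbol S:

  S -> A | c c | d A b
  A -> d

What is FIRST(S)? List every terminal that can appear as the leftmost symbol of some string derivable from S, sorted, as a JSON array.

FIRST sets, iterate to fixpoint:
round 1:
  A via A→d: +{d}
  S via S→A: +{d}
  S via S→c c: +{c}
  FIRST(S)={c,d}  FIRST(A)={d}
round 2: done
  FIRST(S)={c,d}  FIRST(A)={d}

FIRST(S) = ["c", "d"]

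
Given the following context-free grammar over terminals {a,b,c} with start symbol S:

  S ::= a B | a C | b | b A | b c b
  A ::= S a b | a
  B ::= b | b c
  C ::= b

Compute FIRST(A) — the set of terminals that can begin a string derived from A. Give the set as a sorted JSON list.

FIRST iteration:
pass 1:
  A via A→a: +{a}
  B via B→b: +{b}
  C via C→b: +{b}
  S via S→a B: +{a}
  S via S→b: +{b}
  S: {a,b}  A: {a}  B: {b}  C: {b}
pass 2:
  A via A→S a b: +{b}
  S: {a,b}  A: {a,b}  B: {b}  C: {b}
pass 3: (stable)
  S: {a,b}  A: {a,b}  B: {b}  C: {b}

FIRST(A) = ["a", "b"]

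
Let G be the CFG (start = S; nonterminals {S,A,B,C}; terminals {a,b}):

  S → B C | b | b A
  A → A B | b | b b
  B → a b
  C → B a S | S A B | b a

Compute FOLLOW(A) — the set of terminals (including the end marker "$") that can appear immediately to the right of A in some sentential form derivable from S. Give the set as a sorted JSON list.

FIRST iteration:
iter 1:
  A via A→b: +{b}
  B via B→a b: +{a}
  C via C→B a S: +{a}
  C via C→b a: +{b}
  S via S→B C: +{a}
  S via S→b: +{b}
  S: {a,b}  A: {b}  B: {a}  C: {a,b}
iter 2: done
  S: {a,b}  A: {b}  B: {a}  C: {a,b}

FOLLOW sets:
FOLLOW(S) := {$}
[1]
  A→A B: FOLLOW(A) ⊇ FIRST(B) = {a}; new: +{a}
  A→A B: FOLLOW(B) ⊇ FOLLOW(A) ⊇ {a}; new: +{a}
  C→S A B: FOLLOW(S) ⊇ FIRST(A) = {b}; new: +{b}
  S→B C: FOLLOW(B) ⊇ FIRST(C) = {a,b}; new: +{b}
  S→B C: FOLLOW(C) ⊇ FOLLOW(S) ⊇ {$,b}; new: +{$,b}
  S→b A: FOLLOW(A) ⊇ FOLLOW(S) ⊇ {$,b}; new: +{$,b}
  FOLLOW[S]={$,b}  FOLLOW[A]={$,a,b}  FOLLOW[B]={a,b}  FOLLOW[C]={$,b}
[2]
  A→A B: FOLLOW(B) ⊇ FOLLOW(A) ⊇ {$,a,b}; new: +{$}
  FOLLOW[S]={$,b}  FOLLOW[A]={$,a,b}  FOLLOW[B]={$,a,b}  FOLLOW[C]={$,b}
[3] (stable)
  FOLLOW[S]={$,b}  FOLLOW[A]={$,a,b}  FOLLOW[B]={$,a,b}  FOLLOW[C]={$,b}

FOLLOW(A) = ["$", "a", "b"]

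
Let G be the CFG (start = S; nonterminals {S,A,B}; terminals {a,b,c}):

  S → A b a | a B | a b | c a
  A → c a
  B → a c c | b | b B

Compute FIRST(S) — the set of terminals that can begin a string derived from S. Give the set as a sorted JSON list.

Compute FIRST by fixpoint:
iter 1:
  A via A→c a: +{c}
  B via B→a c c: +{a}
  B via B→b: +{b}
  S via S→A b a: +{c}
  S via S→a B: +{a}
  S: {a,c}  A: {c}  B: {a,b}
iter 2: — fixpoint
  S: {a,c}  A: {c}  B: {a,b}

FIRST(S) = ["a", "c"]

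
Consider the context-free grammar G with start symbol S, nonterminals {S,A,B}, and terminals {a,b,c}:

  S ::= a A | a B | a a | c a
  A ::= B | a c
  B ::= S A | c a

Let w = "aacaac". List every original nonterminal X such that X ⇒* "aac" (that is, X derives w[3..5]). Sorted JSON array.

Convert to CNF:
  S -> T0 A | T0 B | T0 T0 | T1 T0
  A -> S A | T0 T1 | T1 T0
  B -> S A | T1 T0
  T0 -> a
  T1 -> c

CYK fill — only the sub-triangle for w[3..5]:
  cell(3,3) a: {T0}  orig:{}
  cell(4,4) a: {T0}  orig:{}
  cell(5,5) c: {T1}  orig:{}
  cell(3,4) aa: {S}
  cell(4,5) ac: {A}
  cell(3,5) aac: {S}

Original NTs in T[3,5] deriving "aac": ["S"]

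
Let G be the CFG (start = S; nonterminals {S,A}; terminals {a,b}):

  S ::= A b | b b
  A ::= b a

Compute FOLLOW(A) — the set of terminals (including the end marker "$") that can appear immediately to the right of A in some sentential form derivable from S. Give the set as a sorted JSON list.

FIRST iteration:
round 1:
  A via A→b a: +{b}
  S via S→A b: +{b}
  S: {b}  A: {b}
round 2: — fixpoint
  S: {b}  A: {b}

Compute FOLLOW by fixpoint:
initialize: $ ∈ FOLLOW(S)
[1]
  S→A b: FOLLOW(A) ⊇ FIRST(b) = {b}; new: +{b}
  FOLLOW[S]={$}  FOLLOW[A]={b}
[2] done
  FOLLOW[S]={$}  FOLLOW[A]={b}

FOLLOW(A) = ["b"]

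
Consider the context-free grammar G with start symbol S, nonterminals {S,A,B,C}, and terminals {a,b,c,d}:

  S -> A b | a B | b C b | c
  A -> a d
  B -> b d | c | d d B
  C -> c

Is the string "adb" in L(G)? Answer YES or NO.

CNF form of G:
  S -> A T2 | T0 B | T2 X4 | c
  A -> T0 T1
  B -> T1 X3 | T2 T1 | c
  C -> c
  T0 -> a
  T1 -> d
  T2 -> b
  X3 -> T1 B
  X4 -> C T2

CYK table (by increasing span):
  cell(0,0) a: {T0}  orig:{}
  cell(1,1) d: {T1}  orig:{}
  cell(2,2) b: {T2}  orig:{}
  cell(0,1) ad: {A}
  cell(1,2) db: ∅
  cell(0,2) adb: {S}

S ∈ T[0,2] ⇒ YES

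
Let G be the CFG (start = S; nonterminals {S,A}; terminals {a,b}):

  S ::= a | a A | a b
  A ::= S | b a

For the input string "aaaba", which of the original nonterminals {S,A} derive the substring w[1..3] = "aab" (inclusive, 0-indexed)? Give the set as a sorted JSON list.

CNF form of G:
  S -> T0 A | T0 T1 | a
  A -> T0 A | T0 T1 | T1 T0 | a
  T0 -> a
  T1 -> b

CYK fill — only the sub-triangle for w[1..3]:
  T[1,1] 'a' = {A,S,T0}  orig:{A,S}
  T[2,2] 'a' = {A,S,T0}  orig:{A,S}
  T[3,3] 'b' = {T1}  orig:{}
  T[1,2] 'aa' = {A,S}
  T[2,3] 'ab' = {A,S}
  T[1,3] 'aab' = {A,S}

Original NTs in T[1,3] deriving "aab": ["A", "S"]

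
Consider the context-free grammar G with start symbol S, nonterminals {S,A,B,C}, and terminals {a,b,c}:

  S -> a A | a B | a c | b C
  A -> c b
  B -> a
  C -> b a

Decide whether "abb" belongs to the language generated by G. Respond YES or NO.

Convert to CNF:
  S -> T1 C | T2 A | T2 B | T2 T0
  A -> T0 T1
  B -> a
  C -> T1 T2
  T0 -> c
  T1 -> b
  T2 -> a

Fill CYK table bottom-up:
  [0..0]={B,T2}  "a"  orig:{B}
  [1..1]={T1}  "b"  orig:{}
  [2..2]={T1}  "b"  orig:{}
  [0..1]=∅  "ab"
  [1..2]=∅  "bb"
  [0..2]=∅  "abb"

S ∉ T[0,2] ⇒ NO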